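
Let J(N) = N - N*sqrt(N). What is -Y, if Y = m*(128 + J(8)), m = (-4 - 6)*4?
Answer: 5440 - 640*sqrt(2) ≈ 4534.9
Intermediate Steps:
m = -40 (m = -10*4 = -40)
J(N) = N - N**(3/2)
Y = -5440 + 640*sqrt(2) (Y = -40*(128 + (8 - 8**(3/2))) = -40*(128 + (8 - 16*sqrt(2))) = -40*(136 - 16*sqrt(2)) = -5440 + 640*sqrt(2) ≈ -4534.9)
-Y = -(-5440 + 640*sqrt(2)) = 5440 - 640*sqrt(2)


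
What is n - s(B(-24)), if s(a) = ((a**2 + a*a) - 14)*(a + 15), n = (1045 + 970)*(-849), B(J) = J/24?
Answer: -1710567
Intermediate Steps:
B(J) = J/24 (B(J) = J*(1/24) = J/24)
n = -1710735 (n = 2015*(-849) = -1710735)
s(a) = (-14 + 2*a**2)*(15 + a) (s(a) = ((a**2 + a**2) - 14)*(15 + a) = (2*a**2 - 14)*(15 + a) = (-14 + 2*a**2)*(15 + a))
n - s(B(-24)) = -1710735 - (-210 - 7*(-24)/12 + 2*((1/24)*(-24))**3 + 30*((1/24)*(-24))**2) = -1710735 - (-210 - 14*(-1) + 2*(-1)**3 + 30*(-1)**2) = -1710735 - (-210 + 14 + 2*(-1) + 30*1) = -1710735 - (-210 + 14 - 2 + 30) = -1710735 - 1*(-168) = -1710735 + 168 = -1710567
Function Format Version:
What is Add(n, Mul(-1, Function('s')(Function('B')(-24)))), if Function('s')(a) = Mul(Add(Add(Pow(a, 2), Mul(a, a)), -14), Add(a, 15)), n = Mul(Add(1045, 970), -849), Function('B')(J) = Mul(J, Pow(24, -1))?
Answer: -1710567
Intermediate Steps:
Function('B')(J) = Mul(Rational(1, 24), J) (Function('B')(J) = Mul(J, Rational(1, 24)) = Mul(Rational(1, 24), J))
n = -1710735 (n = Mul(2015, -849) = -1710735)
Function('s')(a) = Mul(Add(-14, Mul(2, Pow(a, 2))), Add(15, a)) (Function('s')(a) = Mul(Add(Add(Pow(a, 2), Pow(a, 2)), -14), Add(15, a)) = Mul(Add(Mul(2, Pow(a, 2)), -14), Add(15, a)) = Mul(Add(-14, Mul(2, Pow(a, 2))), Add(15, a)))
Add(n, Mul(-1, Function('s')(Function('B')(-24)))) = Add(-1710735, Mul(-1, Add(-210, Mul(-14, Mul(Rational(1, 24), -24)), Mul(2, Pow(Mul(Rational(1, 24), -24), 3)), Mul(30, Pow(Mul(Rational(1, 24), -24), 2))))) = Add(-1710735, Mul(-1, Add(-210, Mul(-14, -1), Mul(2, Pow(-1, 3)), Mul(30, Pow(-1, 2))))) = Add(-1710735, Mul(-1, Add(-210, 14, Mul(2, -1), Mul(30, 1)))) = Add(-1710735, Mul(-1, Add(-210, 14, -2, 30))) = Add(-1710735, Mul(-1, -168)) = Add(-1710735, 168) = -1710567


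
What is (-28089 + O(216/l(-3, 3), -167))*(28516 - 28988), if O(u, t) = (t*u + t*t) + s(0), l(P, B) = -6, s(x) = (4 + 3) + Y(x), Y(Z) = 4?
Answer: -2748456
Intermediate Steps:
s(x) = 11 (s(x) = (4 + 3) + 4 = 7 + 4 = 11)
O(u, t) = 11 + t² + t*u (O(u, t) = (t*u + t*t) + 11 = (t*u + t²) + 11 = (t² + t*u) + 11 = 11 + t² + t*u)
(-28089 + O(216/l(-3, 3), -167))*(28516 - 28988) = (-28089 + (11 + (-167)² - 36072/(-6)))*(28516 - 28988) = (-28089 + (11 + 27889 - 36072*(-1)/6))*(-472) = (-28089 + (11 + 27889 - 167*(-36)))*(-472) = (-28089 + (11 + 27889 + 6012))*(-472) = (-28089 + 33912)*(-472) = 5823*(-472) = -2748456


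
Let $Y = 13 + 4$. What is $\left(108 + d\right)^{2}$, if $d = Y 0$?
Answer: $11664$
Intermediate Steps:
$Y = 17$
$d = 0$ ($d = 17 \cdot 0 = 0$)
$\left(108 + d\right)^{2} = \left(108 + 0\right)^{2} = 108^{2} = 11664$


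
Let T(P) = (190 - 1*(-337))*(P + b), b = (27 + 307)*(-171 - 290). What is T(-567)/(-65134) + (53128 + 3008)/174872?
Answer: 61404204179/49095314 ≈ 1250.7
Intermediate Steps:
b = -153974 (b = 334*(-461) = -153974)
T(P) = -81144298 + 527*P (T(P) = (190 - 1*(-337))*(P - 153974) = (190 + 337)*(-153974 + P) = 527*(-153974 + P) = -81144298 + 527*P)
T(-567)/(-65134) + (53128 + 3008)/174872 = (-81144298 + 527*(-567))/(-65134) + (53128 + 3008)/174872 = (-81144298 - 298809)*(-1/65134) + 56136*(1/174872) = -81443107*(-1/65134) + 7017/21859 = 2808383/2246 + 7017/21859 = 61404204179/49095314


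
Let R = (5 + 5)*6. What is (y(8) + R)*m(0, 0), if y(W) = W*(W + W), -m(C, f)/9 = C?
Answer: 0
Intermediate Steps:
m(C, f) = -9*C
y(W) = 2*W**2 (y(W) = W*(2*W) = 2*W**2)
R = 60 (R = 10*6 = 60)
(y(8) + R)*m(0, 0) = (2*8**2 + 60)*(-9*0) = (2*64 + 60)*0 = (128 + 60)*0 = 188*0 = 0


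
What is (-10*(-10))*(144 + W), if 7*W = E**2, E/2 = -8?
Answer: 126400/7 ≈ 18057.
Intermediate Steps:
E = -16 (E = 2*(-8) = -16)
W = 256/7 (W = (1/7)*(-16)**2 = (1/7)*256 = 256/7 ≈ 36.571)
(-10*(-10))*(144 + W) = (-10*(-10))*(144 + 256/7) = 100*(1264/7) = 126400/7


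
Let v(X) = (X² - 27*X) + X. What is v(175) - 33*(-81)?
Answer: 28748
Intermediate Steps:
v(X) = X² - 26*X
v(175) - 33*(-81) = 175*(-26 + 175) - 33*(-81) = 175*149 + 2673 = 26075 + 2673 = 28748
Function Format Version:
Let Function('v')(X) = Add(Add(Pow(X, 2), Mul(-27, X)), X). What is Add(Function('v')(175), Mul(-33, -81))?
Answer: 28748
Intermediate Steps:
Function('v')(X) = Add(Pow(X, 2), Mul(-26, X))
Add(Function('v')(175), Mul(-33, -81)) = Add(Mul(175, Add(-26, 175)), Mul(-33, -81)) = Add(Mul(175, 149), 2673) = Add(26075, 2673) = 28748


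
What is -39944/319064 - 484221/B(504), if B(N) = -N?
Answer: 6436556557/6700344 ≈ 960.63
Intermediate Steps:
-39944/319064 - 484221/B(504) = -39944/319064 - 484221/((-1*504)) = -39944*1/319064 - 484221/(-504) = -4993/39883 - 484221*(-1/504) = -4993/39883 + 161407/168 = 6436556557/6700344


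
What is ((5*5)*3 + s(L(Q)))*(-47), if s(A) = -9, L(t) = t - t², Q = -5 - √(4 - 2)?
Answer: -3102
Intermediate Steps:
Q = -5 - √2 ≈ -6.4142
((5*5)*3 + s(L(Q)))*(-47) = ((5*5)*3 - 9)*(-47) = (25*3 - 9)*(-47) = (75 - 9)*(-47) = 66*(-47) = -3102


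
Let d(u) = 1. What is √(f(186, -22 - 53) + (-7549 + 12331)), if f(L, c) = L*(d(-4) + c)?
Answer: 3*I*√998 ≈ 94.773*I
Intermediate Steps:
f(L, c) = L*(1 + c)
√(f(186, -22 - 53) + (-7549 + 12331)) = √(186*(1 + (-22 - 53)) + (-7549 + 12331)) = √(186*(1 - 75) + 4782) = √(186*(-74) + 4782) = √(-13764 + 4782) = √(-8982) = 3*I*√998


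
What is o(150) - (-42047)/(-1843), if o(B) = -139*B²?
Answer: -303369713/97 ≈ -3.1275e+6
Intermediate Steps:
o(150) - (-42047)/(-1843) = -139*150² - (-42047)/(-1843) = -139*22500 - (-42047)*(-1)/1843 = -3127500 - 1*2213/97 = -3127500 - 2213/97 = -303369713/97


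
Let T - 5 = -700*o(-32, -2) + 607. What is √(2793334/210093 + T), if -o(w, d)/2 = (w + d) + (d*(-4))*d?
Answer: 5*I*√122485393419870/210093 ≈ 263.39*I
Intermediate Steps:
o(w, d) = -2*d - 2*w + 8*d² (o(w, d) = -2*((w + d) + (d*(-4))*d) = -2*((d + w) + (-4*d)*d) = -2*((d + w) - 4*d²) = -2*(d + w - 4*d²) = -2*d - 2*w + 8*d²)
T = -69388 (T = 5 + (-700*(-2*(-2) - 2*(-32) + 8*(-2)²) + 607) = 5 + (-700*(4 + 64 + 8*4) + 607) = 5 + (-700*(4 + 64 + 32) + 607) = 5 + (-700*100 + 607) = 5 + (-70000 + 607) = 5 - 69393 = -69388)
√(2793334/210093 + T) = √(2793334/210093 - 69388) = √(-14575139750/210093) = 5*I*√122485393419870/210093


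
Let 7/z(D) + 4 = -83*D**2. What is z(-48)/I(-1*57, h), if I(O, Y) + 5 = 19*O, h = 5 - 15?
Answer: 7/208064768 ≈ 3.3643e-8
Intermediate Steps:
h = -10
z(D) = 7/(-4 - 83*D**2)
I(O, Y) = -5 + 19*O
z(-48)/I(-1*57, h) = (-7/(4 + 83*(-48)**2))/(-5 + 19*(-1*57)) = (-7/(4 + 83*2304))/(-5 + 19*(-57)) = (-7/(4 + 191232))/(-5 - 1083) = -7/191236/(-1088) = -7*1/191236*(-1/1088) = -7/191236*(-1/1088) = 7/208064768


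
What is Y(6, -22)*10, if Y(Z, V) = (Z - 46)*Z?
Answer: -2400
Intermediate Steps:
Y(Z, V) = Z*(-46 + Z) (Y(Z, V) = (-46 + Z)*Z = Z*(-46 + Z))
Y(6, -22)*10 = (6*(-46 + 6))*10 = (6*(-40))*10 = -240*10 = -2400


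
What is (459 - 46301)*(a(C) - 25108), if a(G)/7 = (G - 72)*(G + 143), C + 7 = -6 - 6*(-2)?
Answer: 4477388140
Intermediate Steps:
C = -1 (C = -7 + (-6 - 6*(-2)) = -7 + (-6 + 12) = -7 + 6 = -1)
a(G) = 7*(-72 + G)*(143 + G) (a(G) = 7*((G - 72)*(G + 143)) = 7*((-72 + G)*(143 + G)) = 7*(-72 + G)*(143 + G))
(459 - 46301)*(a(C) - 25108) = (459 - 46301)*((-72072 + 7*(-1)**2 + 497*(-1)) - 25108) = -45842*((-72072 + 7*1 - 497) - 25108) = -45842*((-72072 + 7 - 497) - 25108) = -45842*(-72562 - 25108) = -45842*(-97670) = 4477388140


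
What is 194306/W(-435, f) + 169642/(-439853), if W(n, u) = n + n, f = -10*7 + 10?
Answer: -42806832779/191336055 ≈ -223.73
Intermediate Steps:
f = -60 (f = -70 + 10 = -60)
W(n, u) = 2*n
194306/W(-435, f) + 169642/(-439853) = 194306/((2*(-435))) + 169642/(-439853) = 194306/(-870) + 169642*(-1/439853) = 194306*(-1/870) - 169642/439853 = -97153/435 - 169642/439853 = -42806832779/191336055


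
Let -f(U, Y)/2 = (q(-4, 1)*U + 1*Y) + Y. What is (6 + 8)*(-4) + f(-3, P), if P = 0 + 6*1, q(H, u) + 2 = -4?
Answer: -116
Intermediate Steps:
q(H, u) = -6 (q(H, u) = -2 - 4 = -6)
P = 6 (P = 0 + 6 = 6)
f(U, Y) = -4*Y + 12*U (f(U, Y) = -2*((-6*U + 1*Y) + Y) = -2*((-6*U + Y) + Y) = -2*((Y - 6*U) + Y) = -2*(-6*U + 2*Y) = -4*Y + 12*U)
(6 + 8)*(-4) + f(-3, P) = (6 + 8)*(-4) + (-4*6 + 12*(-3)) = 14*(-4) + (-24 - 36) = -56 - 60 = -116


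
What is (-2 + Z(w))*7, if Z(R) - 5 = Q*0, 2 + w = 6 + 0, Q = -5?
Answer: 21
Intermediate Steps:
w = 4 (w = -2 + (6 + 0) = -2 + 6 = 4)
Z(R) = 5 (Z(R) = 5 - 5*0 = 5 + 0 = 5)
(-2 + Z(w))*7 = (-2 + 5)*7 = 3*7 = 21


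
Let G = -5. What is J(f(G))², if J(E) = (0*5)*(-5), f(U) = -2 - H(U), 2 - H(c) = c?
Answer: 0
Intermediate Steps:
H(c) = 2 - c
f(U) = -4 + U (f(U) = -2 - (2 - U) = -2 + (-2 + U) = -4 + U)
J(E) = 0 (J(E) = 0*(-5) = 0)
J(f(G))² = 0² = 0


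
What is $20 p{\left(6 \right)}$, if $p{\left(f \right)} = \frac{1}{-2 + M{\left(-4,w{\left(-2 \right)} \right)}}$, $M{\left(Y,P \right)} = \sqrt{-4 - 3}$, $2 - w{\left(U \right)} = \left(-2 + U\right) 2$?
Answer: $- \frac{40}{11} - \frac{20 i \sqrt{7}}{11} \approx -3.6364 - 4.8105 i$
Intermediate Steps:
$w{\left(U \right)} = 6 - 2 U$ ($w{\left(U \right)} = 2 - \left(-2 + U\right) 2 = 2 - \left(-4 + 2 U\right) = 6 - 2 U$)
$M{\left(Y,P \right)} = i \sqrt{7}$ ($M{\left(Y,P \right)} = \sqrt{-7} = i \sqrt{7}$)
$p{\left(f \right)} = \frac{1}{-2 + i \sqrt{7}}$
$20 p{\left(6 \right)} = 20 \left(- \frac{2}{11} - \frac{i \sqrt{7}}{11}\right) = - \frac{40}{11} - \frac{20 i \sqrt{7}}{11}$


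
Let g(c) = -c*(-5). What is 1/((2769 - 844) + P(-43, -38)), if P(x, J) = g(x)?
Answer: 1/1710 ≈ 0.00058480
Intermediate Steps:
g(c) = 5*c
P(x, J) = 5*x
1/((2769 - 844) + P(-43, -38)) = 1/((2769 - 844) + 5*(-43)) = 1/(1925 - 215) = 1/1710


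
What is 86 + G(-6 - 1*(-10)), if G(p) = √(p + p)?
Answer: 86 + 2*√2 ≈ 88.828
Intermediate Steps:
G(p) = √2*√p (G(p) = √(2*p) = √2*√p)
86 + G(-6 - 1*(-10)) = 86 + √2*√(-6 - 1*(-10)) = 86 + √2*√(-6 + 10) = 86 + √2*√4 = 86 + √2*2 = 86 + 2*√2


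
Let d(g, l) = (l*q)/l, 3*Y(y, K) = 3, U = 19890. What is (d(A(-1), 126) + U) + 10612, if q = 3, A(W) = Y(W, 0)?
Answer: 30505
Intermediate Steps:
Y(y, K) = 1 (Y(y, K) = (1/3)*3 = 1)
A(W) = 1
d(g, l) = 3 (d(g, l) = (l*3)/l = (3*l)/l = 3)
(d(A(-1), 126) + U) + 10612 = (3 + 19890) + 10612 = 19893 + 10612 = 30505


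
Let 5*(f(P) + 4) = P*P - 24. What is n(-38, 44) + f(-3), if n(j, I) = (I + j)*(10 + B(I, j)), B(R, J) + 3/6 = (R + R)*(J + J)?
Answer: -40078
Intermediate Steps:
B(R, J) = -½ + 4*J*R (B(R, J) = -½ + (R + R)*(J + J) = -½ + (2*R)*(2*J) = -½ + 4*J*R)
f(P) = -44/5 + P²/5 (f(P) = -4 + (P*P - 24)/5 = -4 + (P² - 24)/5 = -4 + (-24 + P²)/5 = -4 + (-24/5 + P²/5) = -44/5 + P²/5)
n(j, I) = (19/2 + 4*I*j)*(I + j) (n(j, I) = (I + j)*(10 + (-½ + 4*j*I)) = (I + j)*(10 + (-½ + 4*I*j)) = (I + j)*(19/2 + 4*I*j) = (19/2 + 4*I*j)*(I + j))
n(-38, 44) + f(-3) = ((19/2)*44 + (19/2)*(-38) + 4*44*(-38)² + 4*(-38)*44²) + (-44/5 + (⅕)*(-3)²) = (418 - 361 + 4*44*1444 + 4*(-38)*1936) + (-44/5 + (⅕)*9) = (418 - 361 + 254144 - 294272) + (-44/5 + 9/5) = -40071 - 7 = -40078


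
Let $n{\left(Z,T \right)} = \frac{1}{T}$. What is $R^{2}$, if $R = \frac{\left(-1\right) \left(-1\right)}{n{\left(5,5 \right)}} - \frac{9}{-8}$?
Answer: $\frac{2401}{64} \approx 37.516$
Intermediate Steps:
$R = \frac{49}{8}$ ($R = \frac{\left(-1\right) \left(-1\right)}{\frac{1}{5}} - \frac{9}{-8} = 1 \frac{1}{\frac{1}{5}} - - \frac{9}{8} = 1 \cdot 5 + \frac{9}{8} = 5 + \frac{9}{8} = \frac{49}{8} \approx 6.125$)
$R^{2} = \left(\frac{49}{8}\right)^{2} = \frac{2401}{64}$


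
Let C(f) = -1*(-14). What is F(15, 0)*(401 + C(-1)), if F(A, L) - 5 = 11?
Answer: 6640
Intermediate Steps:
C(f) = 14
F(A, L) = 16 (F(A, L) = 5 + 11 = 16)
F(15, 0)*(401 + C(-1)) = 16*(401 + 14) = 16*415 = 6640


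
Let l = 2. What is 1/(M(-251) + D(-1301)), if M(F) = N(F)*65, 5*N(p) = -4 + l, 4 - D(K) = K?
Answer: 1/1279 ≈ 0.00078186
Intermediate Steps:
D(K) = 4 - K
N(p) = -⅖ (N(p) = (-4 + 2)/5 = (⅕)*(-2) = -⅖)
M(F) = -26 (M(F) = -⅖*65 = -26)
1/(M(-251) + D(-1301)) = 1/(-26 + (4 - 1*(-1301))) = 1/(-26 + (4 + 1301)) = 1/(-26 + 1305) = 1/1279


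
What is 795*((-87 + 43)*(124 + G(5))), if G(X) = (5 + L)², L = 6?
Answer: -8570100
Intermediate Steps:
G(X) = 121 (G(X) = (5 + 6)² = 11² = 121)
795*((-87 + 43)*(124 + G(5))) = 795*((-87 + 43)*(124 + 121)) = 795*(-44*245) = 795*(-10780) = -8570100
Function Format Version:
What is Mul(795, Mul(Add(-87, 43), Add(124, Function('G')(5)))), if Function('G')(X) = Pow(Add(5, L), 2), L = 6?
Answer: -8570100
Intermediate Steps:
Function('G')(X) = 121 (Function('G')(X) = Pow(Add(5, 6), 2) = Pow(11, 2) = 121)
Mul(795, Mul(Add(-87, 43), Add(124, Function('G')(5)))) = Mul(795, Mul(Add(-87, 43), Add(124, 121))) = Mul(795, Mul(-44, 245)) = Mul(795, -10780) = -8570100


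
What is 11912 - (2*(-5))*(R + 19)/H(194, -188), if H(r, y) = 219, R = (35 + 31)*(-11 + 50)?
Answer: 2634658/219 ≈ 12030.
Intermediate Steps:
R = 2574 (R = 66*39 = 2574)
11912 - (2*(-5))*(R + 19)/H(194, -188) = 11912 - (2*(-5))*(2574 + 19)/219 = 11912 - (-10*2593)/219 = 11912 - (-25930)/219 = 11912 - 1*(-25930/219) = 11912 + 25930/219 = 2634658/219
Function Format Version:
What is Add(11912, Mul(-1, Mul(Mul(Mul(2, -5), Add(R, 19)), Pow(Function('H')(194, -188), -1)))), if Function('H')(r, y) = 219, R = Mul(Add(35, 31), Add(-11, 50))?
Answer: Rational(2634658, 219) ≈ 12030.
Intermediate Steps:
R = 2574 (R = Mul(66, 39) = 2574)
Add(11912, Mul(-1, Mul(Mul(Mul(2, -5), Add(R, 19)), Pow(Function('H')(194, -188), -1)))) = Add(11912, Mul(-1, Mul(Mul(Mul(2, -5), Add(2574, 19)), Pow(219, -1)))) = Add(11912, Mul(-1, Mul(Mul(-10, 2593), Rational(1, 219)))) = Add(11912, Mul(-1, Mul(-25930, Rational(1, 219)))) = Add(11912, Mul(-1, Rational(-25930, 219))) = Add(11912, Rational(25930, 219)) = Rational(2634658, 219)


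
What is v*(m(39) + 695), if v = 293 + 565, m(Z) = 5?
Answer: 600600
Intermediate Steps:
v = 858
v*(m(39) + 695) = 858*(5 + 695) = 858*700 = 600600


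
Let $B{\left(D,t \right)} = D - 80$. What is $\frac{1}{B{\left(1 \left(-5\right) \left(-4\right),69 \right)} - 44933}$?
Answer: $- \frac{1}{44993} \approx -2.2226 \cdot 10^{-5}$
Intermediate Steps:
$B{\left(D,t \right)} = -80 + D$
$\frac{1}{B{\left(1 \left(-5\right) \left(-4\right),69 \right)} - 44933} = \frac{1}{\left(-80 + 1 \left(-5\right) \left(-4\right)\right) - 44933} = \frac{1}{\left(-80 - -20\right) - 44933} = \frac{1}{\left(-80 + 20\right) - 44933} = \frac{1}{-60 - 44933} = \frac{1}{-44993} = - \frac{1}{44993}$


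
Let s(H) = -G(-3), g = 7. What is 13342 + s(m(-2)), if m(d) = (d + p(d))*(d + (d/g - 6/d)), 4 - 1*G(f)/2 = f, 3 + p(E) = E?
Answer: 13328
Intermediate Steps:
p(E) = -3 + E
G(f) = 8 - 2*f
m(d) = (-3 + 2*d)*(-6/d + 8*d/7) (m(d) = (d + (-3 + d))*(d + (d/7 - 6/d)) = (-3 + 2*d)*(d + (d*(⅐) - 6/d)) = (-3 + 2*d)*(d + (d/7 - 6/d)) = (-3 + 2*d)*(d + (-6/d + d/7)) = (-3 + 2*d)*(-6/d + 8*d/7))
s(H) = -14 (s(H) = -(8 - 2*(-3)) = -(8 + 6) = -1*14 = -14)
13342 + s(m(-2)) = 13342 - 14 = 13328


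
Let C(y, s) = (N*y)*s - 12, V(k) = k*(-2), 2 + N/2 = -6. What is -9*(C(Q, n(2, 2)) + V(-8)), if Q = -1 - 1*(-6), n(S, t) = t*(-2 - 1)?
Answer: -4356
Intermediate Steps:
N = -16 (N = -4 + 2*(-6) = -4 - 12 = -16)
n(S, t) = -3*t (n(S, t) = t*(-3) = -3*t)
Q = 5 (Q = -1 + 6 = 5)
V(k) = -2*k
C(y, s) = -12 - 16*s*y (C(y, s) = (-16*y)*s - 12 = -16*s*y - 12 = -12 - 16*s*y)
-9*(C(Q, n(2, 2)) + V(-8)) = -9*((-12 - 16*(-3*2)*5) - 2*(-8)) = -9*((-12 - 16*(-6)*5) + 16) = -9*((-12 + 480) + 16) = -9*(468 + 16) = -9*484 = -4356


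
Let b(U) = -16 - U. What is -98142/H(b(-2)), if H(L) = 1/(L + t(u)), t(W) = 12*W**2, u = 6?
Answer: -41023356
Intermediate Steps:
H(L) = 1/(432 + L) (H(L) = 1/(L + 12*6**2) = 1/(L + 12*36) = 1/(L + 432) = 1/(432 + L))
-98142/H(b(-2)) = -(40827072 + 196284) = -98142/(1/(432 + (-16 + 2))) = -98142/(1/(432 - 14)) = -98142/(1/418) = -98142/1/418 = -98142*418 = -41023356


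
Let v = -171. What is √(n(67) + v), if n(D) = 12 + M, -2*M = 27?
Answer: I*√690/2 ≈ 13.134*I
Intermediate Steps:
M = -27/2 (M = -½*27 = -27/2 ≈ -13.500)
n(D) = -3/2 (n(D) = 12 - 27/2 = -3/2)
√(n(67) + v) = √(-3/2 - 171) = √(-345/2) = I*√690/2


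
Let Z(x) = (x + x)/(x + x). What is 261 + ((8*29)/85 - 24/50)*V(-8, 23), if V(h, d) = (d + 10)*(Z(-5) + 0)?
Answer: 142473/425 ≈ 335.23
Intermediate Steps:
Z(x) = 1 (Z(x) = (2*x)/((2*x)) = (2*x)*(1/(2*x)) = 1)
V(h, d) = 10 + d (V(h, d) = (d + 10)*(1 + 0) = (10 + d)*1 = 10 + d)
261 + ((8*29)/85 - 24/50)*V(-8, 23) = 261 + ((8*29)/85 - 24/50)*(10 + 23) = 261 + (232*(1/85) - 24*1/50)*33 = 261 + (232/85 - 12/25)*33 = 261 + (956/425)*33 = 261 + 31548/425 = 142473/425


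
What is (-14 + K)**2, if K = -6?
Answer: 400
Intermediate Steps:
(-14 + K)**2 = (-14 - 6)**2 = (-20)**2 = 400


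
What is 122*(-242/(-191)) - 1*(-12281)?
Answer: 2375195/191 ≈ 12436.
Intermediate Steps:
122*(-242/(-191)) - 1*(-12281) = 122*(-242*(-1/191)) + 12281 = 122*(242/191) + 12281 = 29524/191 + 12281 = 2375195/191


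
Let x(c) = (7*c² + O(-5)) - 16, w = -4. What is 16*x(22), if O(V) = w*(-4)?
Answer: 54208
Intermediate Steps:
O(V) = 16 (O(V) = -4*(-4) = 16)
x(c) = 7*c² (x(c) = (7*c² + 16) - 16 = (16 + 7*c²) - 16 = 7*c²)
16*x(22) = 16*(7*22²) = 16*(7*484) = 16*3388 = 54208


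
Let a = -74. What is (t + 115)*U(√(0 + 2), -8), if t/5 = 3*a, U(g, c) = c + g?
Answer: 7960 - 995*√2 ≈ 6552.9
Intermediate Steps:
t = -1110 (t = 5*(3*(-74)) = 5*(-222) = -1110)
(t + 115)*U(√(0 + 2), -8) = (-1110 + 115)*(-8 + √(0 + 2)) = -995*(-8 + √2) = 7960 - 995*√2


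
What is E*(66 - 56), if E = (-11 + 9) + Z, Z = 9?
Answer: 70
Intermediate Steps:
E = 7 (E = (-11 + 9) + 9 = -2 + 9 = 7)
E*(66 - 56) = 7*(66 - 56) = 7*10 = 70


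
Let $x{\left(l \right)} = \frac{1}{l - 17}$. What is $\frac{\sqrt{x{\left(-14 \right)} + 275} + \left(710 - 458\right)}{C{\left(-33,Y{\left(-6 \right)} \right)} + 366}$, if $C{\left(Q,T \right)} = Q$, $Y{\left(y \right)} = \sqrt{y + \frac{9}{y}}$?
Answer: $\frac{28}{37} + \frac{2 \sqrt{66061}}{10323} \approx 0.80655$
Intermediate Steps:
$x{\left(l \right)} = \frac{1}{-17 + l}$
$\frac{\sqrt{x{\left(-14 \right)} + 275} + \left(710 - 458\right)}{C{\left(-33,Y{\left(-6 \right)} \right)} + 366} = \frac{\sqrt{\frac{1}{-17 - 14} + 275} + \left(710 - 458\right)}{-33 + 366} = \frac{\sqrt{\frac{1}{-31} + 275} + \left(710 - 458\right)}{333} = \left(\sqrt{- \frac{1}{31} + 275} + 252\right) \frac{1}{333} = \left(\sqrt{\frac{8524}{31}} + 252\right) \frac{1}{333} = \left(\frac{2 \sqrt{66061}}{31} + 252\right) \frac{1}{333} = \left(252 + \frac{2 \sqrt{66061}}{31}\right) \frac{1}{333} = \frac{28}{37} + \frac{2 \sqrt{66061}}{10323}$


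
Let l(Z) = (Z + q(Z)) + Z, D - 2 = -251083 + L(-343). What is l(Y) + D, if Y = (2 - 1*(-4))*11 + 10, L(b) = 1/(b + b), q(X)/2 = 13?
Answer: -172119459/686 ≈ -2.5090e+5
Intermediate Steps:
q(X) = 26 (q(X) = 2*13 = 26)
L(b) = 1/(2*b)
Y = 76 (Y = (2 + 4)*11 + 10 = 6*11 + 10 = 66 + 10 = 76)
D = -172241567/686 (D = 2 + (-251083 + (1/2)/(-343)) = 2 + (-251083 + (1/2)*(-1/343)) = 2 + (-251083 - 1/686) = 2 - 172242939/686 = -172241567/686 ≈ -2.5108e+5)
l(Z) = 26 + 2*Z (l(Z) = (Z + 26) + Z = (26 + Z) + Z = 26 + 2*Z)
l(Y) + D = (26 + 2*76) - 172241567/686 = (26 + 152) - 172241567/686 = 178 - 172241567/686 = -172119459/686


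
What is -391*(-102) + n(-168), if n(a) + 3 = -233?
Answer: 39646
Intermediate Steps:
n(a) = -236 (n(a) = -3 - 233 = -236)
-391*(-102) + n(-168) = -391*(-102) - 236 = 39882 - 236 = 39646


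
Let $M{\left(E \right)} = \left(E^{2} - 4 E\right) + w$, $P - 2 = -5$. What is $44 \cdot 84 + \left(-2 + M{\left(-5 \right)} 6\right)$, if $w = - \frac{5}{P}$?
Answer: $3974$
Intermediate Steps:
$P = -3$ ($P = 2 - 5 = -3$)
$w = \frac{5}{3}$ ($w = - \frac{5}{-3} = \left(-5\right) \left(- \frac{1}{3}\right) = \frac{5}{3} \approx 1.6667$)
$M{\left(E \right)} = \frac{5}{3} + E^{2} - 4 E$ ($M{\left(E \right)} = \left(E^{2} - 4 E\right) + \frac{5}{3} = \frac{5}{3} + E^{2} - 4 E$)
$44 \cdot 84 + \left(-2 + M{\left(-5 \right)} 6\right) = 44 \cdot 84 - \left(2 - \left(\frac{5}{3} + \left(-5\right)^{2} - -20\right) 6\right) = 3696 - \left(2 - \left(\frac{5}{3} + 25 + 20\right) 6\right) = 3696 + \left(-2 + \frac{140}{3} \cdot 6\right) = 3696 + \left(-2 + 280\right) = 3696 + 278 = 3974$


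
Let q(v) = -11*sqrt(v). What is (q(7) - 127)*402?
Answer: -51054 - 4422*sqrt(7) ≈ -62754.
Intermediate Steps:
(q(7) - 127)*402 = (-11*sqrt(7) - 127)*402 = (-127 - 11*sqrt(7))*402 = -51054 - 4422*sqrt(7)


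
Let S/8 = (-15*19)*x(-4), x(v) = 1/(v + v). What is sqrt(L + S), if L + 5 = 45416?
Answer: 8*sqrt(714) ≈ 213.77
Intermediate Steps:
x(v) = 1/(2*v)
L = 45411 (L = -5 + 45416 = 45411)
S = 285 (S = 8*((-15*19)*((1/2)/(-4))) = 8*(-285*(-1)/(2*4)) = 8*(-285*(-1/8)) = 8*(285/8) = 285)
sqrt(L + S) = sqrt(45411 + 285) = sqrt(45696) = 8*sqrt(714)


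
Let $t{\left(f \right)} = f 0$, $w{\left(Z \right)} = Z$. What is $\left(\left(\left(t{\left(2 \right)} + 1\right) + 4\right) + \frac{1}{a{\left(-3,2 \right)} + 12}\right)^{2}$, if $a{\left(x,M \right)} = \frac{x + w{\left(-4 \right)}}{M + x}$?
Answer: $\frac{9216}{361} \approx 25.529$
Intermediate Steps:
$t{\left(f \right)} = 0$
$a{\left(x,M \right)} = \frac{-4 + x}{M + x}$ ($a{\left(x,M \right)} = \frac{x - 4}{M + x} = \frac{-4 + x}{M + x}$)
$\left(\left(\left(t{\left(2 \right)} + 1\right) + 4\right) + \frac{1}{a{\left(-3,2 \right)} + 12}\right)^{2} = \left(\left(\left(0 + 1\right) + 4\right) + \frac{1}{\frac{-4 - 3}{2 - 3} + 12}\right)^{2} = \left(\left(1 + 4\right) + \frac{1}{\frac{1}{-1} \left(-7\right) + 12}\right)^{2} = \left(5 + \frac{1}{\left(-1\right) \left(-7\right) + 12}\right)^{2} = \left(5 + \frac{1}{7 + 12}\right)^{2} = \left(5 + \frac{1}{19}\right)^{2} = \left(\frac{96}{19}\right)^{2} = \frac{9216}{361}$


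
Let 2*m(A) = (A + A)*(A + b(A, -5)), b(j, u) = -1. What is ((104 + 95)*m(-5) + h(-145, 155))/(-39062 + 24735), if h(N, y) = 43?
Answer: -6013/14327 ≈ -0.41970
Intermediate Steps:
m(A) = A*(-1 + A) (m(A) = ((A + A)*(A - 1))/2 = ((2*A)*(-1 + A))/2 = (2*A*(-1 + A))/2 = A*(-1 + A))
((104 + 95)*m(-5) + h(-145, 155))/(-39062 + 24735) = ((104 + 95)*(-5*(-1 - 5)) + 43)/(-39062 + 24735) = (199*(-5*(-6)) + 43)/(-14327) = (199*30 + 43)*(-1/14327) = (5970 + 43)*(-1/14327) = 6013*(-1/14327) = -6013/14327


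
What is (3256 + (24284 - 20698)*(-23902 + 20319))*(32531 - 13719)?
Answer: -241647326184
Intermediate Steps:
(3256 + (24284 - 20698)*(-23902 + 20319))*(32531 - 13719) = (3256 + 3586*(-3583))*18812 = (3256 - 12848638)*18812 = -12845382*18812 = -241647326184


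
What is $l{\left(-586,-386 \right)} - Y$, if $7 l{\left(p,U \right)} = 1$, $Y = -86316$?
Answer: $\frac{604213}{7} \approx 86316.0$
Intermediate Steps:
$l{\left(p,U \right)} = \frac{1}{7}$ ($l{\left(p,U \right)} = \frac{1}{7} \cdot 1 = \frac{1}{7}$)
$l{\left(-586,-386 \right)} - Y = \frac{1}{7} - -86316 = \frac{1}{7} + 86316 = \frac{604213}{7}$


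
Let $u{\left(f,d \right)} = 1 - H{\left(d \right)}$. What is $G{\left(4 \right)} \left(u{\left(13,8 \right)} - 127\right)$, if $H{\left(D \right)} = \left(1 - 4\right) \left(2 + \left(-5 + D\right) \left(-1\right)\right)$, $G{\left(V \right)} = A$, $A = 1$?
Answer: $-129$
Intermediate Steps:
$G{\left(V \right)} = 1$
$H{\left(D \right)} = -21 + 3 D$ ($H{\left(D \right)} = - 3 \left(2 - \left(-5 + D\right)\right) = - 3 \left(7 - D\right) = -21 + 3 D$)
$u{\left(f,d \right)} = 22 - 3 d$ ($u{\left(f,d \right)} = 1 - \left(-21 + 3 d\right) = 22 - 3 d$)
$G{\left(4 \right)} \left(u{\left(13,8 \right)} - 127\right) = 1 \left(\left(22 - 24\right) - 127\right) = 1 \left(-2 - 127\right) = 1 \left(-129\right) = -129$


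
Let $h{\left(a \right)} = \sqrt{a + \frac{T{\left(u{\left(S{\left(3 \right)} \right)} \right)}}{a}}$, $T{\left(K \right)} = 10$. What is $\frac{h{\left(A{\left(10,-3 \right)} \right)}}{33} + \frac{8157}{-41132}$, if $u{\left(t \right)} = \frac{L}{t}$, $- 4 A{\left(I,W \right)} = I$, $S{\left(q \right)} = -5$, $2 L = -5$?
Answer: $- \frac{8157}{41132} + \frac{i \sqrt{26}}{66} \approx -0.19831 + 0.077258 i$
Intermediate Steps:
$L = - \frac{5}{2}$ ($L = \frac{1}{2} \left(-5\right) = - \frac{5}{2} \approx -2.5$)
$A{\left(I,W \right)} = - \frac{I}{4}$
$u{\left(t \right)} = - \frac{5}{2 t}$
$h{\left(a \right)} = \sqrt{a + \frac{10}{a}}$
$\frac{h{\left(A{\left(10,-3 \right)} \right)}}{33} + \frac{8157}{-41132} = \frac{\sqrt{\left(- \frac{1}{4}\right) 10 + \frac{10}{\left(- \frac{1}{4}\right) 10}}}{33} + \frac{8157}{-41132} = \sqrt{- \frac{5}{2} + \frac{10}{- \frac{5}{2}}} \cdot \frac{1}{33} + 8157 \left(- \frac{1}{41132}\right) = \sqrt{- \frac{5}{2} + 10 \left(- \frac{2}{5}\right)} \frac{1}{33} - \frac{8157}{41132} = \sqrt{- \frac{5}{2} - 4} \cdot \frac{1}{33} - \frac{8157}{41132} = \sqrt{- \frac{13}{2}} \cdot \frac{1}{33} - \frac{8157}{41132} = \frac{i \sqrt{26}}{2} \cdot \frac{1}{33} - \frac{8157}{41132} = \frac{i \sqrt{26}}{66} - \frac{8157}{41132} = - \frac{8157}{41132} + \frac{i \sqrt{26}}{66}$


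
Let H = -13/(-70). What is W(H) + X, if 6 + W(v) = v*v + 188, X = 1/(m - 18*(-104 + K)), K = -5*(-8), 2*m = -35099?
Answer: 835774673/4591300 ≈ 182.03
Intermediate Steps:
m = -35099/2 (m = (½)*(-35099) = -35099/2 ≈ -17550.)
K = 40
H = 13/70 (H = -13*(-1/70) = 13/70 ≈ 0.18571)
X = -2/32795 (X = 1/(-35099/2 - 18*(-104 + 40)) = 1/(-35099/2 - 18*(-64)) = 1/(-35099/2 + 1152) = 1/(-32795/2) = -2/32795 ≈ -6.0985e-5)
W(v) = 182 + v² (W(v) = -6 + (v*v + 188) = -6 + (v² + 188) = -6 + (188 + v²) = 182 + v²)
W(H) + X = (182 + (13/70)²) - 2/32795 = (182 + 169/4900) - 2/32795 = 891969/4900 - 2/32795 = 835774673/4591300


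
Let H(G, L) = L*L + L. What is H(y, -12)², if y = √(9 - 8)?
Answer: 17424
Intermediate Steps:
y = 1 (y = √1 = 1)
H(G, L) = L + L² (H(G, L) = L² + L = L + L²)
H(y, -12)² = (-12*(1 - 12))² = (-12*(-11))² = 132² = 17424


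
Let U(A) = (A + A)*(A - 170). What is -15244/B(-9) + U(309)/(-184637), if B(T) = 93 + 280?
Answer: -2846647874/68869601 ≈ -41.334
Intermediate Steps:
B(T) = 373
U(A) = 2*A*(-170 + A) (U(A) = (2*A)*(-170 + A) = 2*A*(-170 + A))
-15244/B(-9) + U(309)/(-184637) = -15244/373 + (2*309*(-170 + 309))/(-184637) = -15244*1/373 + (2*309*139)*(-1/184637) = -15244/373 + 85902*(-1/184637) = -15244/373 - 85902/184637 = -2846647874/68869601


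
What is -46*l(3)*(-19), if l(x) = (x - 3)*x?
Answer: 0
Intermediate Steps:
l(x) = x*(-3 + x) (l(x) = (-3 + x)*x = x*(-3 + x))
-46*l(3)*(-19) = -138*(-3 + 3)*(-19) = -138*0*(-19) = -46*0*(-19) = 0*(-19) = 0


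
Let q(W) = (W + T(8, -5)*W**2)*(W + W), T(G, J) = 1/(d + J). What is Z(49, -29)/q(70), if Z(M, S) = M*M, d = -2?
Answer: -49/1800 ≈ -0.027222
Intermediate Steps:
Z(M, S) = M**2
T(G, J) = 1/(-2 + J)
q(W) = 2*W*(W - W**2/7) (q(W) = (W + W**2/(-2 - 5))*(W + W) = (W + W**2/(-7))*(2*W) = (W - W**2/7)*(2*W) = 2*W*(W - W**2/7))
Z(49, -29)/q(70) = 49**2/(((2/7)*70**2*(7 - 1*70))) = 2401/(((2/7)*4900*(7 - 70))) = 2401/(((2/7)*4900*(-63))) = 2401/(-88200) = 2401*(-1/88200) = -49/1800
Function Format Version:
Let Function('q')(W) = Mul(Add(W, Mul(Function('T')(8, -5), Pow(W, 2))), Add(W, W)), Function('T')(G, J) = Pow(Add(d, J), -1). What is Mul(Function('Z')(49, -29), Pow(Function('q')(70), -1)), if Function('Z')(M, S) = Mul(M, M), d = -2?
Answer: Rational(-49, 1800) ≈ -0.027222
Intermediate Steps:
Function('Z')(M, S) = Pow(M, 2)
Function('T')(G, J) = Pow(Add(-2, J), -1)
Function('q')(W) = Mul(2, W, Add(W, Mul(Rational(-1, 7), Pow(W, 2)))) (Function('q')(W) = Mul(Add(W, Mul(Pow(Add(-2, -5), -1), Pow(W, 2))), Add(W, W)) = Mul(Add(W, Mul(Pow(-7, -1), Pow(W, 2))), Mul(2, W)) = Mul(Add(W, Mul(Rational(-1, 7), Pow(W, 2))), Mul(2, W)) = Mul(2, W, Add(W, Mul(Rational(-1, 7), Pow(W, 2)))))
Mul(Function('Z')(49, -29), Pow(Function('q')(70), -1)) = Mul(Pow(49, 2), Pow(Mul(Rational(2, 7), Pow(70, 2), Add(7, Mul(-1, 70))), -1)) = Mul(2401, Pow(Mul(Rational(2, 7), 4900, Add(7, -70)), -1)) = Mul(2401, Pow(Mul(Rational(2, 7), 4900, -63), -1)) = Mul(2401, Pow(-88200, -1)) = Mul(2401, Rational(-1, 88200)) = Rational(-49, 1800)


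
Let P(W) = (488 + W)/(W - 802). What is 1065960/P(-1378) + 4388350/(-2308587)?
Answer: 536467394314210/205464243 ≈ 2.6110e+6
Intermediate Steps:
P(W) = (488 + W)/(-802 + W)
1065960/P(-1378) + 4388350/(-2308587) = 1065960/(((488 - 1378)/(-802 - 1378))) + 4388350/(-2308587) = 1065960/((-890/(-2180))) + 4388350*(-1/2308587) = 1065960/((-1/2180*(-890))) - 4388350/2308587 = 1065960/(89/218) - 4388350/2308587 = 1065960*(218/89) - 4388350/2308587 = 232379280/89 - 4388350/2308587 = 536467394314210/205464243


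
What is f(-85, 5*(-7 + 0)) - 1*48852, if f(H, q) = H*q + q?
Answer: -45912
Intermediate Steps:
f(H, q) = q + H*q
f(-85, 5*(-7 + 0)) - 1*48852 = (5*(-7 + 0))*(1 - 85) - 1*48852 = (5*(-7))*(-84) - 48852 = -35*(-84) - 48852 = 2940 - 48852 = -45912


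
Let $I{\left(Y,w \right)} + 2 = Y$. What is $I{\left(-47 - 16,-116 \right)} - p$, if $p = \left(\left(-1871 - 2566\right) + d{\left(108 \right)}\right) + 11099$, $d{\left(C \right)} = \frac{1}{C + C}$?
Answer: $- \frac{1453033}{216} \approx -6727.0$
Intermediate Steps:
$I{\left(Y,w \right)} = -2 + Y$
$d{\left(C \right)} = \frac{1}{2 C}$
$p = \frac{1438993}{216}$ ($p = \left(\left(-1871 - 2566\right) + \frac{1}{2 \cdot 108}\right) + 11099 = \left(-4437 + \frac{1}{2} \cdot \frac{1}{108}\right) + 11099 = \left(-4437 + \frac{1}{216}\right) + 11099 = - \frac{958391}{216} + 11099 = \frac{1438993}{216} \approx 6662.0$)
$I{\left(-47 - 16,-116 \right)} - p = \left(-2 - 63\right) - \frac{1438993}{216} = -65 - \frac{1438993}{216} = - \frac{1453033}{216}$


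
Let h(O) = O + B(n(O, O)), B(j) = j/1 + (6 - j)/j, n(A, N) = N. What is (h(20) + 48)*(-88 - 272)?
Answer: -31428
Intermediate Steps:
B(j) = j + (6 - j)/j (B(j) = j*1 + (6 - j)/j = j + (6 - j)/j)
h(O) = -1 + 2*O + 6/O (h(O) = O + (-1 + O + 6/O) = -1 + 2*O + 6/O)
(h(20) + 48)*(-88 - 272) = ((-1 + 2*20 + 6/20) + 48)*(-88 - 272) = ((-1 + 40 + 6*(1/20)) + 48)*(-360) = ((-1 + 40 + 3/10) + 48)*(-360) = (393/10 + 48)*(-360) = (873/10)*(-360) = -31428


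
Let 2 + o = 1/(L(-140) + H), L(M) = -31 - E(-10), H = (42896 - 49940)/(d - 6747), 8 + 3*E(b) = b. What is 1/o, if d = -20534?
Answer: -674981/1377243 ≈ -0.49010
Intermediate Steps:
E(b) = -8/3 + b/3
H = 7044/27281 (H = (42896 - 49940)/(-20534 - 6747) = -7044/(-27281) = -7044*(-1/27281) = 7044/27281 ≈ 0.25820)
L(M) = -25 (L(M) = -31 - (-8/3 + (⅓)*(-10)) = -31 - (-8/3 - 10/3) = -31 - 1*(-6) = -31 + 6 = -25)
o = -1377243/674981 (o = -2 + 1/(-25 + 7044/27281) = -2 + 1/(-674981/27281) = -2 - 27281/674981 = -1377243/674981 ≈ -2.0404)
1/o = 1/(-1377243/674981) = -674981/1377243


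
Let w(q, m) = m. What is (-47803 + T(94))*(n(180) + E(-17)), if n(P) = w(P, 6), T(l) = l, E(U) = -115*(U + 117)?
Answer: 548367246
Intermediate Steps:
E(U) = -13455 - 115*U (E(U) = -115*(117 + U) = -13455 - 115*U)
n(P) = 6
(-47803 + T(94))*(n(180) + E(-17)) = (-47803 + 94)*(6 + (-13455 - 115*(-17))) = -47709*(6 + (-13455 + 1955)) = -47709*(6 - 11500) = -47709*(-11494) = 548367246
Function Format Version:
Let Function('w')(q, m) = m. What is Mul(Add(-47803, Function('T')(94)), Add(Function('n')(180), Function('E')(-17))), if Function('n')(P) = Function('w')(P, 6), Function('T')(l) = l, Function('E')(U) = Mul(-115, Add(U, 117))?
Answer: 548367246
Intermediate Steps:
Function('E')(U) = Add(-13455, Mul(-115, U)) (Function('E')(U) = Mul(-115, Add(117, U)) = Add(-13455, Mul(-115, U)))
Function('n')(P) = 6
Mul(Add(-47803, Function('T')(94)), Add(Function('n')(180), Function('E')(-17))) = Mul(Add(-47803, 94), Add(6, Add(-13455, Mul(-115, -17)))) = Mul(-47709, Add(6, Add(-13455, 1955))) = Mul(-47709, Add(6, -11500)) = Mul(-47709, -11494) = 548367246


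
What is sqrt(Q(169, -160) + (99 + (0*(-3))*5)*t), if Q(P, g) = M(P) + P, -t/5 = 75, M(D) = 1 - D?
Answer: 2*I*sqrt(9281) ≈ 192.68*I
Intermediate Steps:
t = -375 (t = -5*75 = -375)
Q(P, g) = 1 (Q(P, g) = (1 - P) + P = 1)
sqrt(Q(169, -160) + (99 + (0*(-3))*5)*t) = sqrt(1 + (99 + (0*(-3))*5)*(-375)) = sqrt(1 + (99 + 0*5)*(-375)) = sqrt(1 + (99 + 0)*(-375)) = sqrt(1 + 99*(-375)) = sqrt(1 - 37125) = sqrt(-37124) = 2*I*sqrt(9281)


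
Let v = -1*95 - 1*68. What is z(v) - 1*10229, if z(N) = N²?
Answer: 16340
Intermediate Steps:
v = -163 (v = -95 - 68 = -163)
z(v) - 1*10229 = (-163)² - 1*10229 = 26569 - 10229 = 16340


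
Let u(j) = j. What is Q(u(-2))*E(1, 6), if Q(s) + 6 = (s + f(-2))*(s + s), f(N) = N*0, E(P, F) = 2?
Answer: 4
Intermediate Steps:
f(N) = 0
Q(s) = -6 + 2*s² (Q(s) = -6 + (s + 0)*(s + s) = -6 + s*(2*s) = -6 + 2*s²)
Q(u(-2))*E(1, 6) = (-6 + 2*(-2)²)*2 = (-6 + 2*4)*2 = (-6 + 8)*2 = 2*2 = 4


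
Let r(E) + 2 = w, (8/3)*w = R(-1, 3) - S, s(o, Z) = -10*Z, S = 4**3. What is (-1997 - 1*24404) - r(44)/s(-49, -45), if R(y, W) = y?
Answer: -95043389/3600 ≈ -26401.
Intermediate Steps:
S = 64
w = -195/8 (w = 3*(-1 - 1*64)/8 = 3*(-1 - 64)/8 = (3/8)*(-65) = -195/8 ≈ -24.375)
r(E) = -211/8 (r(E) = -2 - 195/8 = -211/8)
(-1997 - 1*24404) - r(44)/s(-49, -45) = (-1997 - 1*24404) - (-211)/(8*((-10*(-45)))) = (-1997 - 24404) - (-211)/(8*450) = -26401 - (-211)/(8*450) = -26401 - 1*(-211/3600) = -26401 + 211/3600 = -95043389/3600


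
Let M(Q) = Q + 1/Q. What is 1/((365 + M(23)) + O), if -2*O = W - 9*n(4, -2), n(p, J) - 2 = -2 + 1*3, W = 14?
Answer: 46/18149 ≈ 0.0025346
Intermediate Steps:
n(p, J) = 3 (n(p, J) = 2 + (-2 + 1*3) = 2 + (-2 + 3) = 2 + 1 = 3)
O = 13/2 (O = -(14 - 9*3)/2 = -(14 - 27)/2 = -1/2*(-13) = 13/2 ≈ 6.5000)
1/((365 + M(23)) + O) = 1/((365 + (23 + 1/23)) + 13/2) = 1/((365 + 530/23) + 13/2) = 1/(8925/23 + 13/2) = 1/(18149/46) = 46/18149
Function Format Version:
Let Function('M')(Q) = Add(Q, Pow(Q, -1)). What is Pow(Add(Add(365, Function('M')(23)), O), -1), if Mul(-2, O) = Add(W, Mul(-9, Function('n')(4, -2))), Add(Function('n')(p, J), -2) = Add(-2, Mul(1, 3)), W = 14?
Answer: Rational(46, 18149) ≈ 0.0025346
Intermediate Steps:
Function('n')(p, J) = 3 (Function('n')(p, J) = Add(2, Add(-2, Mul(1, 3))) = Add(2, Add(-2, 3)) = Add(2, 1) = 3)
O = Rational(13, 2) (O = Mul(Rational(-1, 2), Add(14, Mul(-9, 3))) = Mul(Rational(-1, 2), Add(14, -27)) = Mul(Rational(-1, 2), -13) = Rational(13, 2) ≈ 6.5000)
Pow(Add(Add(365, Function('M')(23)), O), -1) = Pow(Add(Add(365, Add(23, Pow(23, -1))), Rational(13, 2)), -1) = Pow(Add(Add(365, Add(23, Rational(1, 23))), Rational(13, 2)), -1) = Pow(Add(Add(365, Rational(530, 23)), Rational(13, 2)), -1) = Pow(Add(Rational(8925, 23), Rational(13, 2)), -1) = Pow(Rational(18149, 46), -1) = Rational(46, 18149)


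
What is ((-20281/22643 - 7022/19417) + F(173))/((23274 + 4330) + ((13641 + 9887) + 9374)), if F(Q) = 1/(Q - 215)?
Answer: -23657062697/1117284645972012 ≈ -2.1174e-5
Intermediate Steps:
F(Q) = 1/(-215 + Q)
((-20281/22643 - 7022/19417) + F(173))/((23274 + 4330) + ((13641 + 9887) + 9374)) = ((-20281/22643 - 7022/19417) + 1/(-215 + 173))/((23274 + 4330) + ((13641 + 9887) + 9374)) = ((-20281*1/22643 - 7022*1/19417) + 1/(-42))/(27604 + (23528 + 9374)) = ((-20281/22643 - 7022/19417) - 1/42)/(27604 + 32902) = (-552795323/439659131 - 1/42)/60506 = -23657062697/18465683502*1/60506 = -23657062697/1117284645972012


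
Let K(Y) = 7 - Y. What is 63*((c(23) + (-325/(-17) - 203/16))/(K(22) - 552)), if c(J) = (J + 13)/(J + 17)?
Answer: -3323/4080 ≈ -0.81446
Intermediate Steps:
c(J) = (13 + J)/(17 + J)
63*((c(23) + (-325/(-17) - 203/16))/(K(22) - 552)) = 63*(((13 + 23)/(17 + 23) + (-325/(-17) - 203/16))/((7 - 1*22) - 552)) = 63*((36/40 + (-325*(-1/17) - 203*1/16))/((7 - 22) - 552)) = 63*(((1/40)*36 + (325/17 - 203/16))/(-15 - 552)) = 63*((9/10 + 1749/272)/(-567)) = 63*((9969/1360)*(-1/567)) = 63*(-3323/257040) = -3323/4080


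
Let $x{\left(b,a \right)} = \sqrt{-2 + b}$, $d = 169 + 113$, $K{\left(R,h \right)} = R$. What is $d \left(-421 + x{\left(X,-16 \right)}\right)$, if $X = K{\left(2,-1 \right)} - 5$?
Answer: $-118722 + 282 i \sqrt{5} \approx -1.1872 \cdot 10^{5} + 630.57 i$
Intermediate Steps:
$d = 282$
$X = -3$ ($X = 2 - 5 = -3$)
$d \left(-421 + x{\left(X,-16 \right)}\right) = 282 \left(-421 + \sqrt{-2 - 3}\right) = 282 \left(-421 + \sqrt{-5}\right) = 282 \left(-421 + i \sqrt{5}\right) = -118722 + 282 i \sqrt{5}$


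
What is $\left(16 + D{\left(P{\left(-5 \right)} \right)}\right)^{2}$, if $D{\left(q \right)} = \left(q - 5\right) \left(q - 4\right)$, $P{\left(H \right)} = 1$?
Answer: $784$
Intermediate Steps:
$D{\left(q \right)} = \left(-5 + q\right) \left(-4 + q\right)$
$\left(16 + D{\left(P{\left(-5 \right)} \right)}\right)^{2} = \left(16 + \left(20 + 1^{2} - 9\right)\right)^{2} = \left(16 + \left(20 + 1 - 9\right)\right)^{2} = \left(16 + 12\right)^{2} = 28^{2} = 784$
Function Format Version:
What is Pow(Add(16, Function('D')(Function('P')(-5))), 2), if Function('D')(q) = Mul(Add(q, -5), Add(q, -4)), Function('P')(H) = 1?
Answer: 784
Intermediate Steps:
Function('D')(q) = Mul(Add(-5, q), Add(-4, q))
Pow(Add(16, Function('D')(Function('P')(-5))), 2) = Pow(Add(16, Add(20, Pow(1, 2), Mul(-9, 1))), 2) = Pow(Add(16, Add(20, 1, -9)), 2) = Pow(Add(16, 12), 2) = Pow(28, 2) = 784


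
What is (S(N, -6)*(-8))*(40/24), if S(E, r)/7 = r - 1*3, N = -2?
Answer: 840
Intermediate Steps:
S(E, r) = -21 + 7*r (S(E, r) = 7*(r - 1*3) = 7*(r - 3) = 7*(-3 + r) = -21 + 7*r)
(S(N, -6)*(-8))*(40/24) = ((-21 + 7*(-6))*(-8))*(40/24) = ((-21 - 42)*(-8))*(40*(1/24)) = -63*(-8)*(5/3) = 504*(5/3) = 840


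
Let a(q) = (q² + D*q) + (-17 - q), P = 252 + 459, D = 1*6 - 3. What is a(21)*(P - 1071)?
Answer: -167760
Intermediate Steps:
D = 3 (D = 6 - 3 = 3)
P = 711
a(q) = -17 + q² + 2*q (a(q) = (q² + 3*q) + (-17 - q) = -17 + q² + 2*q)
a(21)*(P - 1071) = (-17 + 21² + 2*21)*(711 - 1071) = (-17 + 441 + 42)*(-360) = 466*(-360) = -167760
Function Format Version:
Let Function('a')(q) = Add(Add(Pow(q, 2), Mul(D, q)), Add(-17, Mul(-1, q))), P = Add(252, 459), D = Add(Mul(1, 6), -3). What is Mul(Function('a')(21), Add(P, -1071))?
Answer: -167760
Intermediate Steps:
D = 3 (D = Add(6, -3) = 3)
P = 711
Function('a')(q) = Add(-17, Pow(q, 2), Mul(2, q)) (Function('a')(q) = Add(Add(Pow(q, 2), Mul(3, q)), Add(-17, Mul(-1, q))) = Add(-17, Pow(q, 2), Mul(2, q)))
Mul(Function('a')(21), Add(P, -1071)) = Mul(Add(-17, Pow(21, 2), Mul(2, 21)), Add(711, -1071)) = Mul(Add(-17, 441, 42), -360) = Mul(466, -360) = -167760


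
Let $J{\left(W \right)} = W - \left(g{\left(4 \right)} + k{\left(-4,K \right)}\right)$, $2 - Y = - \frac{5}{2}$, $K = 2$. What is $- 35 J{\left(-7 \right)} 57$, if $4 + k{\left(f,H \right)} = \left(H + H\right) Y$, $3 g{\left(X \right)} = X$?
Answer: $44555$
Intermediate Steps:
$g{\left(X \right)} = \frac{X}{3}$
$Y = \frac{9}{2}$ ($Y = 2 - - \frac{5}{2} = 2 + \frac{5}{2} = \frac{9}{2} \approx 4.5$)
$k{\left(f,H \right)} = -4 + 9 H$ ($k{\left(f,H \right)} = -4 + \left(H + H\right) \frac{9}{2} = -4 + 2 H \frac{9}{2} = -4 + 9 H$)
$J{\left(W \right)} = - \frac{46}{3} + W$ ($J{\left(W \right)} = W - \left(\frac{1}{3} \cdot 4 + \left(-4 + 9 \cdot 2\right)\right) = W - \left(\frac{4}{3} + \left(-4 + 18\right)\right) = W - \left(\frac{4}{3} + 14\right) = W - \frac{46}{3} = - \frac{46}{3} + W$)
$- 35 J{\left(-7 \right)} 57 = - 35 \left(- \frac{46}{3} - 7\right) 57 = \left(-35\right) \left(- \frac{67}{3}\right) 57 = \frac{2345}{3} \cdot 57 = 44555$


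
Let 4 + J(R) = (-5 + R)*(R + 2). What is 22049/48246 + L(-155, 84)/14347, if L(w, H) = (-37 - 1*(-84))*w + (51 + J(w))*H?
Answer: 5844973813/40716786 ≈ 143.55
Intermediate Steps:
J(R) = -4 + (-5 + R)*(2 + R) (J(R) = -4 + (-5 + R)*(R + 2) = -4 + (-5 + R)*(2 + R))
L(w, H) = 47*w + H*(37 + w² - 3*w) (L(w, H) = (-37 - 1*(-84))*w + (51 + (-14 + w² - 3*w))*H = (-37 + 84)*w + (37 + w² - 3*w)*H = 47*w + H*(37 + w² - 3*w))
22049/48246 + L(-155, 84)/14347 = 22049/48246 + (47*(-155) + 51*84 - 1*84*(14 - 1*(-155)² + 3*(-155)))/14347 = 22049*(1/48246) + (-7285 + 4284 - 1*84*(14 - 1*24025 - 465))*(1/14347) = 1297/2838 + (-7285 + 4284 - 1*84*(14 - 24025 - 465))*(1/14347) = 1297/2838 + (-7285 + 4284 - 1*84*(-24476))*(1/14347) = 1297/2838 + (-7285 + 4284 + 2055984)*(1/14347) = 1297/2838 + 2052983*(1/14347) = 1297/2838 + 2052983/14347 = 5844973813/40716786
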